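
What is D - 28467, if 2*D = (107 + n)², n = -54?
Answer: -54125/2 ≈ -27063.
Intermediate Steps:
D = 2809/2 (D = (107 - 54)²/2 = (½)*53² = (½)*2809 = 2809/2 ≈ 1404.5)
D - 28467 = 2809/2 - 28467 = -54125/2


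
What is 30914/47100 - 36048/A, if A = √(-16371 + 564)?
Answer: 15457/23550 + 12016*I*√15807/5269 ≈ 0.65635 + 286.72*I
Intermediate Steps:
A = I*√15807 (A = √(-15807) = I*√15807 ≈ 125.73*I)
30914/47100 - 36048/A = 30914/47100 - 36048*(-I*√15807/15807) = 30914*(1/47100) - (-12016)*I*√15807/5269 = 15457/23550 + 12016*I*√15807/5269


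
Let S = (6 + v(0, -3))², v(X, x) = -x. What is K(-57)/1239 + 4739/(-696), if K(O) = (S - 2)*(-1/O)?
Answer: -111542471/16384536 ≈ -6.8078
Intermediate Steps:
S = 81 (S = (6 - 1*(-3))² = (6 + 3)² = 9² = 81)
K(O) = -79/O (K(O) = (81 - 2)*(-1/O) = 79*(-1/O) = -79/O)
K(-57)/1239 + 4739/(-696) = -79/(-57)/1239 + 4739/(-696) = -79*(-1/57)*(1/1239) + 4739*(-1/696) = (79/57)*(1/1239) - 4739/696 = 79/70623 - 4739/696 = -111542471/16384536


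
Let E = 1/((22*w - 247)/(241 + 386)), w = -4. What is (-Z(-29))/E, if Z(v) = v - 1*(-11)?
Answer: -2010/209 ≈ -9.6172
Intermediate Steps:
Z(v) = 11 + v (Z(v) = v + 11 = 11 + v)
E = -627/335 (E = 1/((22*(-4) - 247)/(241 + 386)) = 1/((-88 - 247)/627) = 1/(-335*1/627) = 1/(-335/627) = -627/335 ≈ -1.8716)
(-Z(-29))/E = (-(11 - 29))/(-627/335) = -1*(-18)*(-335/627) = 18*(-335/627) = -2010/209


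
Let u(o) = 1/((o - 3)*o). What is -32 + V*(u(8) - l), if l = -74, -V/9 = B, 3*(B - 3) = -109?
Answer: 44351/2 ≈ 22176.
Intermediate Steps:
B = -100/3 (B = 3 + (⅓)*(-109) = 3 - 109/3 = -100/3 ≈ -33.333)
V = 300 (V = -9*(-100/3) = 300)
u(o) = 1/(o*(-3 + o)) (u(o) = 1/((-3 + o)*o) = 1/(o*(-3 + o)))
-32 + V*(u(8) - l) = -32 + 300*(1/(8*(-3 + 8)) - 1*(-74)) = -32 + 300*((⅛)/5 + 74) = -32 + 300*((⅛)*(⅕) + 74) = -32 + 300*(1/40 + 74) = -32 + 300*(2961/40) = -32 + 44415/2 = 44351/2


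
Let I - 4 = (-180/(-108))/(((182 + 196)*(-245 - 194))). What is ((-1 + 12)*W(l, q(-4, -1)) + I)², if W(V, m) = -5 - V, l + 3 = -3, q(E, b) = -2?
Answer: 55761838738225/247830726276 ≈ 225.00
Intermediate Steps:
l = -6 (l = -3 - 3 = -6)
I = 1991299/497826 (I = 4 + (-180/(-108))/(((182 + 196)*(-245 - 194))) = 4 + (-180*(-1/108))/((378*(-439))) = 4 + (5/3)/(-165942) = 4 + (5/3)*(-1/165942) = 4 - 5/497826 = 1991299/497826 ≈ 4.0000)
((-1 + 12)*W(l, q(-4, -1)) + I)² = ((-1 + 12)*(-5 - 1*(-6)) + 1991299/497826)² = (11*(-5 + 6) + 1991299/497826)² = (11*1 + 1991299/497826)² = (11 + 1991299/497826)² = (7467385/497826)² = 55761838738225/247830726276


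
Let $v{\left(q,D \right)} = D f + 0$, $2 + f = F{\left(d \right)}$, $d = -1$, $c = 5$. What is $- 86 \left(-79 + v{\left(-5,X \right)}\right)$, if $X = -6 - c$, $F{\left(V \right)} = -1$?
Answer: $3956$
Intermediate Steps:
$f = -3$ ($f = -2 - 1 = -3$)
$X = -11$ ($X = -6 - 5 = -11$)
$v{\left(q,D \right)} = - 3 D$ ($v{\left(q,D \right)} = D \left(-3\right) + 0 = - 3 D + 0 = - 3 D$)
$- 86 \left(-79 + v{\left(-5,X \right)}\right) = - 86 \left(-79 - -33\right) = - 86 \left(-79 + 33\right) = \left(-86\right) \left(-46\right) = 3956$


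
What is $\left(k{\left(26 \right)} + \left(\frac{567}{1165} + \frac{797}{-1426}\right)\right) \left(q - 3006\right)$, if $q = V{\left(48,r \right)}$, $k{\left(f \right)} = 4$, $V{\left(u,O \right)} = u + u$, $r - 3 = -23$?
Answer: $- \frac{1898832327}{166129} \approx -11430.0$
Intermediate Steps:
$r = -20$ ($r = 3 - 23 = -20$)
$V{\left(u,O \right)} = 2 u$
$q = 96$ ($q = 2 \cdot 48 = 96$)
$\left(k{\left(26 \right)} + \left(\frac{567}{1165} + \frac{797}{-1426}\right)\right) \left(q - 3006\right) = \left(4 + \left(\frac{567}{1165} + \frac{797}{-1426}\right)\right) \left(96 - 3006\right) = \left(4 + \left(567 \cdot \frac{1}{1165} + 797 \left(- \frac{1}{1426}\right)\right)\right) \left(-2910\right) = \left(4 + \left(\frac{567}{1165} - \frac{797}{1426}\right)\right) \left(-2910\right) = \left(4 - \frac{119963}{1661290}\right) \left(-2910\right) = \frac{6525197}{1661290} \left(-2910\right) = - \frac{1898832327}{166129}$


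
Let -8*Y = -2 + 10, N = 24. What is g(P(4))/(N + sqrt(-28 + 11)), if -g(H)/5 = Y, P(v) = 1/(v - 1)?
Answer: 120/593 - 5*I*sqrt(17)/593 ≈ 0.20236 - 0.034765*I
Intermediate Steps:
P(v) = 1/(-1 + v)
Y = -1 (Y = -(-2 + 10)/8 = -1/8*8 = -1)
g(H) = 5 (g(H) = -5*(-1) = 5)
g(P(4))/(N + sqrt(-28 + 11)) = 5/(24 + sqrt(-28 + 11)) = 5/(24 + sqrt(-17)) = 5/(24 + I*sqrt(17))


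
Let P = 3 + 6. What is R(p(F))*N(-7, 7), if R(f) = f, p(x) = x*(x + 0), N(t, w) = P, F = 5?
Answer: 225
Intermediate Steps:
P = 9
N(t, w) = 9
p(x) = x**2 (p(x) = x*x = x**2)
R(p(F))*N(-7, 7) = 5**2*9 = 25*9 = 225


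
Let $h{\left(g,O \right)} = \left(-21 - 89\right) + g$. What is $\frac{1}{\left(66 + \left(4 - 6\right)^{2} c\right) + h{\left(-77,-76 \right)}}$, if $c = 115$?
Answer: $\frac{1}{339} \approx 0.0029499$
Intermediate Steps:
$h{\left(g,O \right)} = -110 + g$
$\frac{1}{\left(66 + \left(4 - 6\right)^{2} c\right) + h{\left(-77,-76 \right)}} = \frac{1}{\left(66 + \left(4 - 6\right)^{2} \cdot 115\right) - 187} = \frac{1}{\left(66 + \left(-2\right)^{2} \cdot 115\right) - 187} = \frac{1}{\left(66 + 4 \cdot 115\right) - 187} = \frac{1}{\left(66 + 460\right) - 187} = \frac{1}{526 - 187} = \frac{1}{339}$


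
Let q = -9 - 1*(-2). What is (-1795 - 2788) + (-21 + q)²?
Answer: -3799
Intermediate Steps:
q = -7 (q = -9 + 2 = -7)
(-1795 - 2788) + (-21 + q)² = (-1795 - 2788) + (-21 - 7)² = -4583 + (-28)² = -4583 + 784 = -3799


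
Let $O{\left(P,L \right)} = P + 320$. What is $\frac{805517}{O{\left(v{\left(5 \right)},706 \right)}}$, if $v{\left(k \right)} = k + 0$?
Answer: $\frac{805517}{325} \approx 2478.5$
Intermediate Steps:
$v{\left(k \right)} = k$
$O{\left(P,L \right)} = 320 + P$
$\frac{805517}{O{\left(v{\left(5 \right)},706 \right)}} = \frac{805517}{320 + 5} = \frac{805517}{325}$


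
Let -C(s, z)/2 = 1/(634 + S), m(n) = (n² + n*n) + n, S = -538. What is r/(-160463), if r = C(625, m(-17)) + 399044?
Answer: -19154111/7702224 ≈ -2.4868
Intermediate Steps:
m(n) = n + 2*n² (m(n) = (n² + n²) + n = 2*n² + n = n + 2*n²)
C(s, z) = -1/48 (C(s, z) = -2/(634 - 538) = -2/96 = -2*1/96 = -1/48)
r = 19154111/48 (r = -1/48 + 399044 = 19154111/48 ≈ 3.9904e+5)
r/(-160463) = (19154111/48)/(-160463) = (19154111/48)*(-1/160463) = -19154111/7702224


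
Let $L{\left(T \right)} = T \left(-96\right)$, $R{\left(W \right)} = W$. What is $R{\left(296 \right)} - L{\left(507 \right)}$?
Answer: $48968$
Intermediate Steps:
$L{\left(T \right)} = - 96 T$
$R{\left(296 \right)} - L{\left(507 \right)} = 296 - \left(-96\right) 507 = 296 - -48672 = 296 + 48672 = 48968$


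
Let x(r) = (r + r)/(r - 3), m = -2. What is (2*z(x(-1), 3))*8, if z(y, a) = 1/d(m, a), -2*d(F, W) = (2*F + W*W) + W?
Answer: -4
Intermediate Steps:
d(F, W) = -F - W/2 - W²/2 (d(F, W) = -((2*F + W*W) + W)/2 = -((2*F + W²) + W)/2 = -((W² + 2*F) + W)/2 = -(W + W² + 2*F)/2 = -F - W/2 - W²/2)
x(r) = 2*r/(-3 + r) (x(r) = (2*r)/(-3 + r) = 2*r/(-3 + r))
z(y, a) = 1/(2 - a/2 - a²/2) (z(y, a) = 1/(-1*(-2) - a/2 - a²/2) = 1/(2 - a/2 - a²/2))
(2*z(x(-1), 3))*8 = (2*(-2/(-4 + 3 + 3²)))*8 = (2*(-2/(-4 + 3 + 9)))*8 = (2*(-2/8))*8 = (2*(-2*⅛))*8 = (2*(-¼))*8 = -½*8 = -4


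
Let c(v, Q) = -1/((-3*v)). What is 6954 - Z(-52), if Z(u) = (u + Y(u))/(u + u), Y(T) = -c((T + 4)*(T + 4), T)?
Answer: 4998509567/718848 ≈ 6953.5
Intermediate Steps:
c(v, Q) = 1/(3*v) (c(v, Q) = -(-1)/(3*v) = 1/(3*v))
Y(T) = -1/(3*(4 + T)²) (Y(T) = -1/(3*((T + 4)*(T + 4))) = -1/(3*((4 + T)*(4 + T))) = -1/(3*((4 + T)²)) = -1/(3*(4 + T)²))
Z(u) = (u - 1/(3*(4 + u)²))/(2*u) (Z(u) = (u - 1/(3*(4 + u)²))/(u + u) = (u - 1/(3*(4 + u)²))/((2*u)) = (u - 1/(3*(4 + u)²))*(1/(2*u)) = (u - 1/(3*(4 + u)²))/(2*u))
6954 - Z(-52) = 6954 - (½ - ⅙/(-52*(4 - 52)²)) = 6954 - (½ - ⅙*(-1/52)/(-48)²) = 6954 - (½ - ⅙*(-1/52)*1/2304) = 6954 - (½ + 1/718848) = 6954 - 1*359425/718848 = 6954 - 359425/718848 = 4998509567/718848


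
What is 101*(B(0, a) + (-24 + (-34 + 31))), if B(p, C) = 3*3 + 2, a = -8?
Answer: -1616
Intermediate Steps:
B(p, C) = 11 (B(p, C) = 9 + 2 = 11)
101*(B(0, a) + (-24 + (-34 + 31))) = 101*(11 + (-24 + (-34 + 31))) = 101*(11 + (-24 - 3)) = 101*(11 - 27) = 101*(-16) = -1616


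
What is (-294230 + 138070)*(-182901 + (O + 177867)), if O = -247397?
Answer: 39419624960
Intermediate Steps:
(-294230 + 138070)*(-182901 + (O + 177867)) = (-294230 + 138070)*(-182901 + (-247397 + 177867)) = -156160*(-182901 - 69530) = -156160*(-252431) = 39419624960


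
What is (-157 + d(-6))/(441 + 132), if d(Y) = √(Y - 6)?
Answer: -157/573 + 2*I*√3/573 ≈ -0.274 + 0.0060456*I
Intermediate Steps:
d(Y) = √(-6 + Y)
(-157 + d(-6))/(441 + 132) = (-157 + √(-6 - 6))/(441 + 132) = (-157 + √(-12))/573 = (-157 + 2*I*√3)*(1/573) = -157/573 + 2*I*√3/573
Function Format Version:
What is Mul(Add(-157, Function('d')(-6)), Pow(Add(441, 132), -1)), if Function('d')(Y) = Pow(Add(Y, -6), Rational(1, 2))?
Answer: Add(Rational(-157, 573), Mul(Rational(2, 573), I, Pow(3, Rational(1, 2)))) ≈ Add(-0.27400, Mul(0.0060456, I))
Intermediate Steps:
Function('d')(Y) = Pow(Add(-6, Y), Rational(1, 2))
Mul(Add(-157, Function('d')(-6)), Pow(Add(441, 132), -1)) = Mul(Add(-157, Pow(Add(-6, -6), Rational(1, 2))), Pow(Add(441, 132), -1)) = Mul(Add(-157, Pow(-12, Rational(1, 2))), Pow(573, -1)) = Mul(Add(-157, Mul(2, I, Pow(3, Rational(1, 2)))), Rational(1, 573)) = Add(Rational(-157, 573), Mul(Rational(2, 573), I, Pow(3, Rational(1, 2))))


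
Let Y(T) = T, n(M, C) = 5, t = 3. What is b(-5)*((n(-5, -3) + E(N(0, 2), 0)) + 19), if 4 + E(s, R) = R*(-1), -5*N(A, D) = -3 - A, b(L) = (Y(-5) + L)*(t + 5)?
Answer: -1600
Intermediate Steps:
b(L) = -40 + 8*L (b(L) = (-5 + L)*(3 + 5) = (-5 + L)*8 = -40 + 8*L)
N(A, D) = 3/5 + A/5 (N(A, D) = -(-3 - A)/5 = 3/5 + A/5)
E(s, R) = -4 - R (E(s, R) = -4 + R*(-1) = -4 - R)
b(-5)*((n(-5, -3) + E(N(0, 2), 0)) + 19) = (-40 + 8*(-5))*((5 + (-4 - 1*0)) + 19) = (-40 - 40)*((5 + (-4 + 0)) + 19) = -80*((5 - 4) + 19) = -80*(1 + 19) = -80*20 = -1600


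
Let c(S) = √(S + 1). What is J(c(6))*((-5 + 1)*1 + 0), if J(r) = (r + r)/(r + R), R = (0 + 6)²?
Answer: 56/1289 - 288*√7/1289 ≈ -0.54769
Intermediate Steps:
c(S) = √(1 + S)
R = 36 (R = 6² = 36)
J(r) = 2*r/(36 + r) (J(r) = (r + r)/(r + 36) = (2*r)/(36 + r) = 2*r/(36 + r))
J(c(6))*((-5 + 1)*1 + 0) = (2*√(1 + 6)/(36 + √(1 + 6)))*((-5 + 1)*1 + 0) = (2*√7/(36 + √7))*(-4*1 + 0) = (2*√7/(36 + √7))*(-4 + 0) = (2*√7/(36 + √7))*(-4) = -8*√7/(36 + √7)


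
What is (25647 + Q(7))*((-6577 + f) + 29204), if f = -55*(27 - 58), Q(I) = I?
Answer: 624213128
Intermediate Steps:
f = 1705 (f = -55*(-31) = 1705)
(25647 + Q(7))*((-6577 + f) + 29204) = (25647 + 7)*((-6577 + 1705) + 29204) = 25654*(-4872 + 29204) = 25654*24332 = 624213128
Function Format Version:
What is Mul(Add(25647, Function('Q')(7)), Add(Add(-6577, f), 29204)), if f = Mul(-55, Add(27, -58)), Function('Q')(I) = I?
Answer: 624213128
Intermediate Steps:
f = 1705 (f = Mul(-55, -31) = 1705)
Mul(Add(25647, Function('Q')(7)), Add(Add(-6577, f), 29204)) = Mul(Add(25647, 7), Add(Add(-6577, 1705), 29204)) = Mul(25654, Add(-4872, 29204)) = Mul(25654, 24332) = 624213128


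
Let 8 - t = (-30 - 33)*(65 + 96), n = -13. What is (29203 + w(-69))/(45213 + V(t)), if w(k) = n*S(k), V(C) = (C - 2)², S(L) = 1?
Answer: 4865/17174569 ≈ 0.00028327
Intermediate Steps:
t = 10151 (t = 8 - (-30 - 33)*(65 + 96) = 8 - (-63)*161 = 8 - 1*(-10143) = 8 + 10143 = 10151)
V(C) = (-2 + C)²
w(k) = -13 (w(k) = -13*1 = -13)
(29203 + w(-69))/(45213 + V(t)) = (29203 - 13)/(45213 + (-2 + 10151)²) = 29190/(45213 + 10149²) = 29190/(45213 + 103002201) = 29190/103047414 = 29190*(1/103047414) = 4865/17174569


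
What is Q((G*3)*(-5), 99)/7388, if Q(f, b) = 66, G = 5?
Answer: 33/3694 ≈ 0.0089334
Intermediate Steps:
Q((G*3)*(-5), 99)/7388 = 66/7388 = 66*(1/7388) = 33/3694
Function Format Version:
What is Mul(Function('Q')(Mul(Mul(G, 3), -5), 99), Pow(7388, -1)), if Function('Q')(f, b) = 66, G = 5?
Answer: Rational(33, 3694) ≈ 0.0089334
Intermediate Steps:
Mul(Function('Q')(Mul(Mul(G, 3), -5), 99), Pow(7388, -1)) = Mul(66, Pow(7388, -1)) = Mul(66, Rational(1, 7388)) = Rational(33, 3694)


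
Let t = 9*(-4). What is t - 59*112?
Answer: -6644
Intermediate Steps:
t = -36
t - 59*112 = -36 - 59*112 = -36 - 6608 = -6644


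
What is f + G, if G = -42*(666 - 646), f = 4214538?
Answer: 4213698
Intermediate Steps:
G = -840 (G = -42*20 = -840)
f + G = 4214538 - 840 = 4213698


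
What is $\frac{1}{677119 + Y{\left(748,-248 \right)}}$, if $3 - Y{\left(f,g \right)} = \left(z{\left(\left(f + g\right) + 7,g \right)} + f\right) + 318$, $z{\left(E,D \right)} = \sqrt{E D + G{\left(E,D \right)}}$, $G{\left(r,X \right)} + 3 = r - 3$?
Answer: $\frac{225352}{152350613457} + \frac{11 i \sqrt{115}}{152350613457} \approx 1.4792 \cdot 10^{-6} + 7.7428 \cdot 10^{-10} i$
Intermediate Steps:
$G{\left(r,X \right)} = -6 + r$ ($G{\left(r,X \right)} = -3 + \left(r - 3\right) = -3 + \left(-3 + r\right) = -6 + r$)
$z{\left(E,D \right)} = \sqrt{-6 + E + D E}$ ($z{\left(E,D \right)} = \sqrt{E D + \left(-6 + E\right)} = \sqrt{D E + \left(-6 + E\right)} = \sqrt{-6 + E + D E}$)
$Y{\left(f,g \right)} = -315 - f - \sqrt{1 + f + g + g \left(7 + f + g\right)}$ ($Y{\left(f,g \right)} = 3 - \left(\left(\sqrt{-6 + \left(\left(f + g\right) + 7\right) + g \left(\left(f + g\right) + 7\right)} + f\right) + 318\right) = 3 - \left(\left(\sqrt{-6 + \left(7 + f + g\right) + g \left(7 + f + g\right)} + f\right) + 318\right) = 3 - \left(\left(\sqrt{1 + f + g + g \left(7 + f + g\right)} + f\right) + 318\right) = 3 - \left(\left(f + \sqrt{1 + f + g + g \left(7 + f + g\right)}\right) + 318\right) = 3 - \left(318 + f + \sqrt{1 + f + g + g \left(7 + f + g\right)}\right) = -315 - f - \sqrt{1 + f + g + g \left(7 + f + g\right)}$)
$\frac{1}{677119 + Y{\left(748,-248 \right)}} = \frac{1}{677119 - \left(1063 + \sqrt{1 + 748 - 248 - 248 \left(7 + 748 - 248\right)}\right)} = \frac{1}{677119 - \left(1063 + \sqrt{1 + 748 - 248 - 125736}\right)} = \frac{1}{677119 - \left(1063 + \sqrt{-125235}\right)} = \frac{1}{677119 - \left(1063 + 33 i \sqrt{115}\right)} = \frac{1}{676056 - 33 i \sqrt{115}}$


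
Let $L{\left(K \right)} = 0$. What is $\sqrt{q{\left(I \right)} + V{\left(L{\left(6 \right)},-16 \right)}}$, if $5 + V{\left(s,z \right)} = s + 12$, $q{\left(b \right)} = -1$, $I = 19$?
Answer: $\sqrt{6} \approx 2.4495$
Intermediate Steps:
$V{\left(s,z \right)} = 7 + s$ ($V{\left(s,z \right)} = -5 + \left(s + 12\right) = -5 + \left(12 + s\right) = 7 + s$)
$\sqrt{q{\left(I \right)} + V{\left(L{\left(6 \right)},-16 \right)}} = \sqrt{-1 + \left(7 + 0\right)} = \sqrt{-1 + 7} = \sqrt{6}$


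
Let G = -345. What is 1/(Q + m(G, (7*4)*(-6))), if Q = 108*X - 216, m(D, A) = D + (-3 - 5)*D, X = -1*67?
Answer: -1/5037 ≈ -0.00019853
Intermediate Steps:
X = -67
m(D, A) = -7*D (m(D, A) = D - 8*D = -7*D)
Q = -7452 (Q = 108*(-67) - 216 = -7236 - 216 = -7452)
1/(Q + m(G, (7*4)*(-6))) = 1/(-7452 - 7*(-345)) = 1/(-7452 + 2415) = 1/(-5037) = -1/5037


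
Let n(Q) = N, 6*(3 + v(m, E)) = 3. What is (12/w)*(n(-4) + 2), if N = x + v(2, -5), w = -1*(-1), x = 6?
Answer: 66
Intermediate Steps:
v(m, E) = -5/2 (v(m, E) = -3 + (⅙)*3 = -3 + ½ = -5/2)
w = 1
N = 7/2 (N = 6 - 5/2 = 7/2 ≈ 3.5000)
n(Q) = 7/2
(12/w)*(n(-4) + 2) = (12/1)*(7/2 + 2) = (12*1)*(11/2) = 12*(11/2) = 66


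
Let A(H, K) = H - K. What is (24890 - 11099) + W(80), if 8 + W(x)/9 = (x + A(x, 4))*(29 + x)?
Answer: 166755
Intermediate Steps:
W(x) = -72 + 9*(-4 + 2*x)*(29 + x) (W(x) = -72 + 9*((x + (x - 1*4))*(29 + x)) = -72 + 9*((x + (x - 4))*(29 + x)) = -72 + 9*((x + (-4 + x))*(29 + x)) = -72 + 9*((-4 + 2*x)*(29 + x)) = -72 + 9*(-4 + 2*x)*(29 + x))
(24890 - 11099) + W(80) = (24890 - 11099) + (-1116 + 18*80² + 486*80) = 13791 + (-1116 + 18*6400 + 38880) = 13791 + (-1116 + 115200 + 38880) = 13791 + 152964 = 166755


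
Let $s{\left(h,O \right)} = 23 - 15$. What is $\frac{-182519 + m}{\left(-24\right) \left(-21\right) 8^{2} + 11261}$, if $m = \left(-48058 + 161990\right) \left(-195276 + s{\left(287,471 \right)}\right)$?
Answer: $- \frac{22247456295}{43517} \approx -5.1124 \cdot 10^{5}$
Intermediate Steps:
$s{\left(h,O \right)} = 8$ ($s{\left(h,O \right)} = 23 - 15 = 8$)
$m = -22247273776$ ($m = \left(-48058 + 161990\right) \left(-195276 + 8\right) = 113932 \left(-195268\right) = -22247273776$)
$\frac{-182519 + m}{\left(-24\right) \left(-21\right) 8^{2} + 11261} = \frac{-182519 - 22247273776}{\left(-24\right) \left(-21\right) 8^{2} + 11261} = - \frac{22247456295}{504 \cdot 64 + 11261} = - \frac{22247456295}{32256 + 11261} = - \frac{22247456295}{43517}$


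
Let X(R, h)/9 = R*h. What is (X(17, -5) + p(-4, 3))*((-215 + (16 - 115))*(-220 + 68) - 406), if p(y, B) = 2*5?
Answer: -35728110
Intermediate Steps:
X(R, h) = 9*R*h (X(R, h) = 9*(R*h) = 9*R*h)
p(y, B) = 10
(X(17, -5) + p(-4, 3))*((-215 + (16 - 115))*(-220 + 68) - 406) = (9*17*(-5) + 10)*((-215 + (16 - 115))*(-220 + 68) - 406) = (-765 + 10)*((-215 - 99)*(-152) - 406) = -755*(-314*(-152) - 406) = -755*(47728 - 406) = -755*47322 = -35728110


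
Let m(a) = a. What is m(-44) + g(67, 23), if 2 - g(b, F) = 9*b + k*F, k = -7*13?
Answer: 1448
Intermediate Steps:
k = -91
g(b, F) = 2 - 9*b + 91*F (g(b, F) = 2 - (9*b - 91*F) = 2 - (-91*F + 9*b) = 2 + (-9*b + 91*F) = 2 - 9*b + 91*F)
m(-44) + g(67, 23) = -44 + (2 - 9*67 + 91*23) = -44 + (2 - 603 + 2093) = -44 + 1492 = 1448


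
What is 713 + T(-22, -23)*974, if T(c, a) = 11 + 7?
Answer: 18245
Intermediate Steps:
T(c, a) = 18
713 + T(-22, -23)*974 = 713 + 18*974 = 713 + 17532 = 18245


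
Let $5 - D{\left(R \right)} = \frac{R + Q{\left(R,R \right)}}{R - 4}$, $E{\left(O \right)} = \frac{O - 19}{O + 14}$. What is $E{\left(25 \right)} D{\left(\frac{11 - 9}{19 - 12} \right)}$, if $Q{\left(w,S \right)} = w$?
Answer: $\frac{134}{169} \approx 0.7929$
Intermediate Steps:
$E{\left(O \right)} = \frac{-19 + O}{14 + O}$
$D{\left(R \right)} = 5 - \frac{2 R}{-4 + R}$ ($D{\left(R \right)} = 5 - \frac{R + R}{R - 4} = 5 - \frac{2 R}{-4 + R}$)
$E{\left(25 \right)} D{\left(\frac{11 - 9}{19 - 12} \right)} = \frac{-19 + 25}{14 + 25} \frac{-20 + 3 \frac{11 - 9}{19 - 12}}{-4 + \frac{11 - 9}{19 - 12}} = \frac{1}{39} \cdot 6 \frac{-20 + 3 \cdot \frac{2}{7}}{-4 + \frac{2}{7}} = \frac{1}{39} \cdot 6 \frac{-20 + 3 \cdot 2 \cdot \frac{1}{7}}{-4 + 2 \cdot \frac{1}{7}} = \frac{2 \frac{-20 + 3 \cdot \frac{2}{7}}{-4 + \frac{2}{7}}}{13} = \frac{2 \frac{-20 + \frac{6}{7}}{- \frac{26}{7}}}{13} = \frac{2 \left(\left(- \frac{7}{26}\right) \left(- \frac{134}{7}\right)\right)}{13} = \frac{2}{13} \cdot \frac{67}{13} = \frac{134}{169}$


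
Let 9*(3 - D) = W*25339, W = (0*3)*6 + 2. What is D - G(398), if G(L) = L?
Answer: -54233/9 ≈ -6025.9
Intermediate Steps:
W = 2 (W = 0*6 + 2 = 0 + 2 = 2)
D = -50651/9 (D = 3 - 2*25339/9 = 3 - ⅑*50678 = 3 - 50678/9 = -50651/9 ≈ -5627.9)
D - G(398) = -50651/9 - 1*398 = -50651/9 - 398 = -54233/9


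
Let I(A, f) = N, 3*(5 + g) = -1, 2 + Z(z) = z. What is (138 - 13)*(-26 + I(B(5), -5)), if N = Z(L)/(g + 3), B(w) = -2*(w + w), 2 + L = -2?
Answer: -20500/7 ≈ -2928.6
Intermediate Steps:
L = -4 (L = -2 - 2 = -4)
Z(z) = -2 + z
g = -16/3 (g = -5 + (⅓)*(-1) = -5 - ⅓ = -16/3 ≈ -5.3333)
B(w) = -4*w
N = 18/7 (N = (-2 - 4)/(-16/3 + 3) = -6/(-7/3) = -6*(-3/7) = 18/7 ≈ 2.5714)
I(A, f) = 18/7
(138 - 13)*(-26 + I(B(5), -5)) = (138 - 13)*(-26 + 18/7) = 125*(-164/7) = -20500/7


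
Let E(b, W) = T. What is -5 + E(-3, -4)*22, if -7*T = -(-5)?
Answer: -145/7 ≈ -20.714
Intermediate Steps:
T = -5/7 (T = -(-1)*1*(-5)/7 = -(-1)*(-5)/7 = -1/7*5 = -5/7 ≈ -0.71429)
E(b, W) = -5/7
-5 + E(-3, -4)*22 = -5 - 5/7*22 = -5 - 110/7 = -145/7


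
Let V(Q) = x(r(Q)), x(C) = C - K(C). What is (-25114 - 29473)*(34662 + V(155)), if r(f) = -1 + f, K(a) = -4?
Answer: -1900719340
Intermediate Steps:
x(C) = 4 + C (x(C) = C - 1*(-4) = C + 4 = 4 + C)
V(Q) = 3 + Q (V(Q) = 4 + (-1 + Q) = 3 + Q)
(-25114 - 29473)*(34662 + V(155)) = (-25114 - 29473)*(34662 + (3 + 155)) = -54587*(34662 + 158) = -54587*34820 = -1900719340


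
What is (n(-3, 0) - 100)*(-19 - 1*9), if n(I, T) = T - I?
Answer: 2716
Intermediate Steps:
(n(-3, 0) - 100)*(-19 - 1*9) = ((0 - 1*(-3)) - 100)*(-19 - 1*9) = ((0 + 3) - 100)*(-19 - 9) = (3 - 100)*(-28) = -97*(-28) = 2716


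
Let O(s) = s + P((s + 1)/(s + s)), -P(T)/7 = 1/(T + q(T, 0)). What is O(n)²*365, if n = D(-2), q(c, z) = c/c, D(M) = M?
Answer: 105412/5 ≈ 21082.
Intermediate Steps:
q(c, z) = 1
n = -2
P(T) = -7/(1 + T) (P(T) = -7/(T + 1) = -7/(1 + T))
O(s) = s - 7/(1 + (1 + s)/(2*s)) (O(s) = s - 7/(1 + (s + 1)/(s + s)) = s - 7/(1 + (1 + s)/((2*s))) = s - 7/(1 + (1 + s)*(1/(2*s))) = s - 7/(1 + (1 + s)/(2*s)))
O(n)²*365 = (-2*(-13 + 3*(-2))/(1 + 3*(-2)))²*365 = (-2*(-13 - 6)/(1 - 6))²*365 = (-2*(-19)/(-5))²*365 = (-2*(-⅕)*(-19))²*365 = (-38/5)²*365 = (1444/25)*365 = 105412/5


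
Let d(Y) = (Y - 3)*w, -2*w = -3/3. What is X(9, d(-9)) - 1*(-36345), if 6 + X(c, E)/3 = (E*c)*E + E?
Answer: 37281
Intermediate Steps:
w = ½ (w = -(-3)/(2*3) = -½*(-1) = ½ ≈ 0.50000)
d(Y) = -3/2 + Y/2 (d(Y) = (Y - 3)*(½) = (-3 + Y)*(½) = -3/2 + Y/2)
X(c, E) = -18 + 3*E + 3*c*E² (X(c, E) = -18 + 3*((E*c)*E + E) = -18 + 3*(c*E² + E) = -18 + 3*(E + c*E²) = -18 + (3*E + 3*c*E²) = -18 + 3*E + 3*c*E²)
X(9, d(-9)) - 1*(-36345) = (-18 + 3*(-3/2 + (½)*(-9)) + 3*9*(-3/2 + (½)*(-9))²) - 1*(-36345) = (-18 + 3*(-3/2 - 9/2) + 3*9*(-3/2 - 9/2)²) + 36345 = (-18 + 3*(-6) + 3*9*(-6)²) + 36345 = (-18 - 18 + 3*9*36) + 36345 = (-18 - 18 + 972) + 36345 = 936 + 36345 = 37281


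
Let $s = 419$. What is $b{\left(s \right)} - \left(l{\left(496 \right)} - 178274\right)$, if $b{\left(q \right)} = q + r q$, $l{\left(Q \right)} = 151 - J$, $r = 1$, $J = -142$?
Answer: $178819$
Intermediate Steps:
$l{\left(Q \right)} = 293$ ($l{\left(Q \right)} = 151 - -142 = 151 + 142 = 293$)
$b{\left(q \right)} = 2 q$ ($b{\left(q \right)} = q + 1 q = q + q = 2 q$)
$b{\left(s \right)} - \left(l{\left(496 \right)} - 178274\right) = 2 \cdot 419 - \left(293 - 178274\right) = 838 - \left(293 - 178274\right) = 838 - -177981 = 838 + 177981 = 178819$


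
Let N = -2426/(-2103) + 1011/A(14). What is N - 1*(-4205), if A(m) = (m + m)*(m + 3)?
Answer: 4212603649/1001028 ≈ 4208.3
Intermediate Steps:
A(m) = 2*m*(3 + m) (A(m) = (2*m)*(3 + m) = 2*m*(3 + m))
N = 3280909/1001028 (N = -2426/(-2103) + 1011/((2*14*(3 + 14))) = -2426*(-1/2103) + 1011/((2*14*17)) = 2426/2103 + 1011/476 = 3280909/1001028 ≈ 3.2775)
N - 1*(-4205) = 3280909/1001028 - 1*(-4205) = 3280909/1001028 + 4205 = 4212603649/1001028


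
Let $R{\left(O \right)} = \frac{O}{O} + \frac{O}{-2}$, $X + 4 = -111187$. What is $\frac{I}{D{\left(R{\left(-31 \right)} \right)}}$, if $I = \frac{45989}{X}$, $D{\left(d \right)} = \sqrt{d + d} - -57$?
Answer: $- \frac{873791}{119196752} + \frac{45989 \sqrt{33}}{357590256} \approx -0.0065919$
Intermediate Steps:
$X = -111191$ ($X = -4 - 111187 = -111191$)
$R{\left(O \right)} = 1 - \frac{O}{2}$ ($R{\left(O \right)} = 1 + O \left(- \frac{1}{2}\right) = 1 - \frac{O}{2}$)
$D{\left(d \right)} = 57 + \sqrt{2} \sqrt{d}$ ($D{\left(d \right)} = \sqrt{2 d} + 57 = \sqrt{2} \sqrt{d} + 57 = 57 + \sqrt{2} \sqrt{d}$)
$I = - \frac{45989}{111191}$ ($I = \frac{45989}{-111191} = 45989 \left(- \frac{1}{111191}\right) = - \frac{45989}{111191} \approx -0.4136$)
$\frac{I}{D{\left(R{\left(-31 \right)} \right)}} = - \frac{45989}{111191 \left(57 + \sqrt{2} \sqrt{1 - - \frac{31}{2}}\right)} = - \frac{45989}{111191 \left(57 + \sqrt{2} \sqrt{1 + \frac{31}{2}}\right)} = - \frac{45989}{111191 \left(57 + \sqrt{2} \sqrt{\frac{33}{2}}\right)} = - \frac{45989}{111191 \left(57 + \sqrt{2} \frac{\sqrt{66}}{2}\right)} = - \frac{45989}{111191 \left(57 + \sqrt{33}\right)}$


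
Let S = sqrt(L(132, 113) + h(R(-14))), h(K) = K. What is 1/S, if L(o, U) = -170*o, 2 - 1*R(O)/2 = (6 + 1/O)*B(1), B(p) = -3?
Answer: -I*sqrt(1097621)/156803 ≈ -0.0066815*I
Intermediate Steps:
R(O) = 40 + 6/O (R(O) = 4 - 2*(6 + 1/O)*(-3) = 4 - 2*(-18 - 3/O) = 4 + (36 + 6/O) = 40 + 6/O)
S = I*sqrt(1097621)/7 (S = sqrt(-170*132 + (40 + 6/(-14))) = sqrt(-22440 + (40 + 6*(-1/14))) = sqrt(-22440 + (40 - 3/7)) = sqrt(-22440 + 277/7) = sqrt(-156803/7) = I*sqrt(1097621)/7 ≈ 149.67*I)
1/S = 1/(I*sqrt(1097621)/7) = -I*sqrt(1097621)/156803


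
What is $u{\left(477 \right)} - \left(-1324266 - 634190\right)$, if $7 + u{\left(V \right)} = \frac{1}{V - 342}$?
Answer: $\frac{264390616}{135} \approx 1.9584 \cdot 10^{6}$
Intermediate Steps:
$u{\left(V \right)} = -7 + \frac{1}{-342 + V}$ ($u{\left(V \right)} = -7 + \frac{1}{V - 342} = -7 + \frac{1}{-342 + V}$)
$u{\left(477 \right)} - \left(-1324266 - 634190\right) = \frac{2395 - 3339}{-342 + 477} - \left(-1324266 - 634190\right) = \frac{2395 - 3339}{135} - \left(-1324266 - 634190\right) = \frac{1}{135} \left(-944\right) - -1958456 = - \frac{944}{135} + 1958456 = \frac{264390616}{135}$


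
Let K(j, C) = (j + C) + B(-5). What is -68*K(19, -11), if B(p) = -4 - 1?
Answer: -204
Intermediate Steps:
B(p) = -5
K(j, C) = -5 + C + j (K(j, C) = (j + C) - 5 = (C + j) - 5 = -5 + C + j)
-68*K(19, -11) = -68*(-5 - 11 + 19) = -68*3 = -204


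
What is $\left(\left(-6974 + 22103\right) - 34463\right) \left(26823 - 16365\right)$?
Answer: $-202194972$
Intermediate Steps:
$\left(\left(-6974 + 22103\right) - 34463\right) \left(26823 - 16365\right) = \left(15129 - 34463\right) 10458 = \left(-19334\right) 10458 = -202194972$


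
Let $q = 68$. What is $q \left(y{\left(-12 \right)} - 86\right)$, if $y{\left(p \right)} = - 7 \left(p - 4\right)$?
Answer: $1768$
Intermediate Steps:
$y{\left(p \right)} = 28 - 7 p$ ($y{\left(p \right)} = - 7 \left(-4 + p\right) = 28 - 7 p$)
$q \left(y{\left(-12 \right)} - 86\right) = 68 \left(\left(28 - -84\right) - 86\right) = 68 \left(\left(28 + 84\right) - 86\right) = 68 \left(112 - 86\right) = 68 \cdot 26 = 1768$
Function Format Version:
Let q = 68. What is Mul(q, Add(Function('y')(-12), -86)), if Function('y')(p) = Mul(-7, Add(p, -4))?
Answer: 1768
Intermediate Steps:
Function('y')(p) = Add(28, Mul(-7, p)) (Function('y')(p) = Mul(-7, Add(-4, p)) = Add(28, Mul(-7, p)))
Mul(q, Add(Function('y')(-12), -86)) = Mul(68, Add(Add(28, Mul(-7, -12)), -86)) = Mul(68, Add(Add(28, 84), -86)) = Mul(68, Add(112, -86)) = Mul(68, 26) = 1768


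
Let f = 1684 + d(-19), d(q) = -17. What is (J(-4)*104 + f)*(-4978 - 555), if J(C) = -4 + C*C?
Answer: -16128695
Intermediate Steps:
J(C) = -4 + C**2
f = 1667 (f = 1684 - 17 = 1667)
(J(-4)*104 + f)*(-4978 - 555) = ((-4 + (-4)**2)*104 + 1667)*(-4978 - 555) = ((-4 + 16)*104 + 1667)*(-5533) = (12*104 + 1667)*(-5533) = (1248 + 1667)*(-5533) = 2915*(-5533) = -16128695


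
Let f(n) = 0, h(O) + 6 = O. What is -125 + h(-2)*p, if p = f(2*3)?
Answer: -125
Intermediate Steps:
h(O) = -6 + O
p = 0
-125 + h(-2)*p = -125 + (-6 - 2)*0 = -125 - 8*0 = -125 + 0 = -125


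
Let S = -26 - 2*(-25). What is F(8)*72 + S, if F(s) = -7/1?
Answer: -480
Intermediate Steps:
F(s) = -7 (F(s) = -7*1 = -7)
S = 24 (S = -26 + 50 = 24)
F(8)*72 + S = -7*72 + 24 = -504 + 24 = -480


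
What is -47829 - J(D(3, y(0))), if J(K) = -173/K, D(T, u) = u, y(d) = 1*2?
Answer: -95485/2 ≈ -47743.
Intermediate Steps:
y(d) = 2
-47829 - J(D(3, y(0))) = -47829 - (-173)/2 = -47829 - 1*(-173/2) = -47829 + 173/2 = -95485/2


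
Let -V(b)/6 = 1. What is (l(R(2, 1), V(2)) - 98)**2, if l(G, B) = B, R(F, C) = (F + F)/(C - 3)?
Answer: 10816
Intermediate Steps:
V(b) = -6 (V(b) = -6*1 = -6)
R(F, C) = 2*F/(-3 + C) (R(F, C) = (2*F)/(-3 + C) = 2*F/(-3 + C))
(l(R(2, 1), V(2)) - 98)**2 = (-6 - 98)**2 = (-104)**2 = 10816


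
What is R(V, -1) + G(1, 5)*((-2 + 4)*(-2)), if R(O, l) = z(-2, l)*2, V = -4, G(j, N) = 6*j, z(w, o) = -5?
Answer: -34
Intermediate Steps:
R(O, l) = -10 (R(O, l) = -5*2 = -10)
R(V, -1) + G(1, 5)*((-2 + 4)*(-2)) = -10 + (6*1)*((-2 + 4)*(-2)) = -10 + 6*(2*(-2)) = -10 + 6*(-4) = -10 - 24 = -34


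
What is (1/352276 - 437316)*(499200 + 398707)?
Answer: -138327899029467005/352276 ≈ -3.9267e+11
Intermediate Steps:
(1/352276 - 437316)*(499200 + 398707) = (1/352276 - 437316)*897907 = -154055931215/352276*897907 = -138327899029467005/352276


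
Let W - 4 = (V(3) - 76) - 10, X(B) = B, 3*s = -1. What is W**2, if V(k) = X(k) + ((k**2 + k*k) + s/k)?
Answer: 302500/81 ≈ 3734.6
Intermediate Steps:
s = -1/3 (s = (1/3)*(-1) = -1/3 ≈ -0.33333)
V(k) = k + 2*k**2 - 1/(3*k) (V(k) = k + ((k**2 + k*k) - 1/(3*k)) = k + ((k**2 + k**2) - 1/(3*k)) = k + (2*k**2 - 1/(3*k)) = k + 2*k**2 - 1/(3*k))
W = -550/9 (W = 4 + (((3 + 2*3**2 - 1/3/3) - 76) - 10) = 4 + (((3 + 2*9 - 1/3*1/3) - 76) - 10) = 4 + (((3 + 18 - 1/9) - 76) - 10) = 4 + ((188/9 - 76) - 10) = 4 + (-496/9 - 10) = 4 - 586/9 = -550/9 ≈ -61.111)
W**2 = (-550/9)**2 = 302500/81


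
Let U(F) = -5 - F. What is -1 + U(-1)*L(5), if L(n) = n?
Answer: -21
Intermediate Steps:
-1 + U(-1)*L(5) = -1 + (-5 - 1*(-1))*5 = -1 + (-5 + 1)*5 = -1 - 4*5 = -1 - 20 = -21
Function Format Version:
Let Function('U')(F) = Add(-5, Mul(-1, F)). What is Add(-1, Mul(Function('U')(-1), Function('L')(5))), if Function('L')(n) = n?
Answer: -21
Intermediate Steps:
Add(-1, Mul(Function('U')(-1), Function('L')(5))) = Add(-1, Mul(Add(-5, Mul(-1, -1)), 5)) = Add(-1, Mul(Add(-5, 1), 5)) = Add(-1, Mul(-4, 5)) = Add(-1, -20) = -21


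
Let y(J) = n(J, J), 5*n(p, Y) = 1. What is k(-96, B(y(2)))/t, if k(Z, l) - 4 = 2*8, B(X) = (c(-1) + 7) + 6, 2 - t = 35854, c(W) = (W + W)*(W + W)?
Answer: -5/8963 ≈ -0.00055785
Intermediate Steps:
n(p, Y) = 1/5 (n(p, Y) = (1/5)*1 = 1/5)
c(W) = 4*W**2 (c(W) = (2*W)*(2*W) = 4*W**2)
y(J) = 1/5
t = -35852 (t = 2 - 1*35854 = 2 - 35854 = -35852)
B(X) = 17 (B(X) = (4*(-1)**2 + 7) + 6 = (4*1 + 7) + 6 = (4 + 7) + 6 = 11 + 6 = 17)
k(Z, l) = 20 (k(Z, l) = 4 + 2*8 = 4 + 16 = 20)
k(-96, B(y(2)))/t = 20/(-35852) = 20*(-1/35852) = -5/8963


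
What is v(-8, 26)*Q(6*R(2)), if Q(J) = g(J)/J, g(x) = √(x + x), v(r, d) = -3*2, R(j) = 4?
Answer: -√3 ≈ -1.7320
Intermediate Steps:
v(r, d) = -6
g(x) = √2*√x (g(x) = √(2*x) = √2*√x)
Q(J) = √2/√J (Q(J) = (√2*√J)/J = √2/√J)
v(-8, 26)*Q(6*R(2)) = -6*√2/√(6*4) = -6*√2/√24 = -6*√2*√6/12 = -√3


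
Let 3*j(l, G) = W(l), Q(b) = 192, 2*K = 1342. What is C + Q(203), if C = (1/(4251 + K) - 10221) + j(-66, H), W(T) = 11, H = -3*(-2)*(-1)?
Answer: -148034069/14766 ≈ -10025.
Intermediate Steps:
K = 671 (K = (1/2)*1342 = 671)
H = -6 (H = 6*(-1) = -6)
j(l, G) = 11/3 (j(l, G) = (1/3)*11 = 11/3)
C = -150869141/14766 (C = (1/(4251 + 671) - 10221) + 11/3 = (1/4922 - 10221) + 11/3 = -50307761/4922 + 11/3 = -150869141/14766 ≈ -10217.)
C + Q(203) = -150869141/14766 + 192 = -148034069/14766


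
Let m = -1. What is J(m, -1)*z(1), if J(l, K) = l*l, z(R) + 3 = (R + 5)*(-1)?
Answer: -9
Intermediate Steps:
z(R) = -8 - R (z(R) = -3 + (R + 5)*(-1) = -3 + (5 + R)*(-1) = -3 + (-5 - R) = -8 - R)
J(l, K) = l²
J(m, -1)*z(1) = (-1)²*(-8 - 1*1) = 1*(-8 - 1) = 1*(-9) = -9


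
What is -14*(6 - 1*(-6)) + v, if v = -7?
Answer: -175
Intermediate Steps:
-14*(6 - 1*(-6)) + v = -14*(6 - 1*(-6)) - 7 = -14*(6 + 6) - 7 = -14*12 - 7 = -168 - 7 = -175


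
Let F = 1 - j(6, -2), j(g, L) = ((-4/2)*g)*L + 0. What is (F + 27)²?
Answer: 16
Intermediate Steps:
j(g, L) = -2*L*g (j(g, L) = ((-4*½)*g)*L + 0 = (-2*g)*L + 0 = -2*L*g + 0 = -2*L*g)
F = -23 (F = 1 - (-2)*(-2)*6 = 1 - 1*24 = 1 - 24 = -23)
(F + 27)² = (-23 + 27)² = 4² = 16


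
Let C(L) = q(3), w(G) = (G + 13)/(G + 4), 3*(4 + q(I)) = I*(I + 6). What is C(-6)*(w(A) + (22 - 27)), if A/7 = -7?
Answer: -21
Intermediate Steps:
A = -49 (A = 7*(-7) = -49)
q(I) = -4 + I*(6 + I)/3 (q(I) = -4 + (I*(I + 6))/3 = -4 + (I*(6 + I))/3 = -4 + I*(6 + I)/3)
w(G) = (13 + G)/(4 + G)
C(L) = 5 (C(L) = -4 + 2*3 + (⅓)*3² = -4 + 6 + (⅓)*9 = -4 + 6 + 3 = 5)
C(-6)*(w(A) + (22 - 27)) = 5*((13 - 49)/(4 - 49) + (22 - 27)) = 5*(-36/(-45) - 5) = 5*(-1/45*(-36) - 5) = 5*(⅘ - 5) = 5*(-21/5) = -21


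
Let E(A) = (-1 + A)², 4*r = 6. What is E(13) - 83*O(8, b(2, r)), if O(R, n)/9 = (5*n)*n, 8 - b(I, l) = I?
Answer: -134316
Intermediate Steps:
r = 3/2 (r = (¼)*6 = 3/2 ≈ 1.5000)
b(I, l) = 8 - I
O(R, n) = 45*n² (O(R, n) = 9*((5*n)*n) = 9*(5*n²) = 45*n²)
E(13) - 83*O(8, b(2, r)) = (-1 + 13)² - 3735*(8 - 1*2)² = 12² - 3735*(8 - 2)² = 144 - 3735*6² = 144 - 3735*36 = 144 - 83*1620 = 144 - 134460 = -134316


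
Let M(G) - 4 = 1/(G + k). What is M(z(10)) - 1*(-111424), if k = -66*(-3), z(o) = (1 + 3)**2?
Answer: 23845593/214 ≈ 1.1143e+5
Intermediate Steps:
z(o) = 16 (z(o) = 4**2 = 16)
k = 198
M(G) = 4 + 1/(198 + G) (M(G) = 4 + 1/(G + 198) = 4 + 1/(198 + G))
M(z(10)) - 1*(-111424) = (793 + 4*16)/(198 + 16) - 1*(-111424) = (793 + 64)/214 + 111424 = (1/214)*857 + 111424 = 857/214 + 111424 = 23845593/214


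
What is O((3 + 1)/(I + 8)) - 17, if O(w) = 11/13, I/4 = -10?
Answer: -210/13 ≈ -16.154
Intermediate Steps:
I = -40 (I = 4*(-10) = -40)
O(w) = 11/13 (O(w) = 11*(1/13) = 11/13)
O((3 + 1)/(I + 8)) - 17 = 11/13 - 17 = -210/13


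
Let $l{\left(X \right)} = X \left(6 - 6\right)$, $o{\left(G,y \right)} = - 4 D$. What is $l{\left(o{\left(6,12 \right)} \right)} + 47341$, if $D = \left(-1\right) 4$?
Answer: $47341$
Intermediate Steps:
$D = -4$
$o{\left(G,y \right)} = 16$ ($o{\left(G,y \right)} = \left(-4\right) \left(-4\right) = 16$)
$l{\left(X \right)} = 0$ ($l{\left(X \right)} = X 0 = 0$)
$l{\left(o{\left(6,12 \right)} \right)} + 47341 = 0 + 47341 = 47341$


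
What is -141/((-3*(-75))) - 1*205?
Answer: -15422/75 ≈ -205.63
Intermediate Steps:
-141/((-3*(-75))) - 1*205 = -141/225 - 205 = -141*1/225 - 205 = -47/75 - 205 = -15422/75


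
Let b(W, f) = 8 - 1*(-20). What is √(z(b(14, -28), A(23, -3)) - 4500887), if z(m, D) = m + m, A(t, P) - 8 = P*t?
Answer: I*√4500831 ≈ 2121.5*I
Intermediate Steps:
A(t, P) = 8 + P*t
b(W, f) = 28 (b(W, f) = 8 + 20 = 28)
z(m, D) = 2*m
√(z(b(14, -28), A(23, -3)) - 4500887) = √(2*28 - 4500887) = √(56 - 4500887) = √(-4500831) = I*√4500831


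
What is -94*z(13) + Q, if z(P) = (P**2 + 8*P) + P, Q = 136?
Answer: -26748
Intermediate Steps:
z(P) = P**2 + 9*P
-94*z(13) + Q = -1222*(9 + 13) + 136 = -1222*22 + 136 = -94*286 + 136 = -26884 + 136 = -26748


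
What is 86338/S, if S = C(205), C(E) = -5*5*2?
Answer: -43169/25 ≈ -1726.8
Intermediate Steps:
C(E) = -50 (C(E) = -25*2 = -50)
S = -50
86338/S = 86338/(-50) = 86338*(-1/50) = -43169/25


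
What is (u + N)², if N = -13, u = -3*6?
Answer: 961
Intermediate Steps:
u = -18
(u + N)² = (-18 - 13)² = (-31)² = 961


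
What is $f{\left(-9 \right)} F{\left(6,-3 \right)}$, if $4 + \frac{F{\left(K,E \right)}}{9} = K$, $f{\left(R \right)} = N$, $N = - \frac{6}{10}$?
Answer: $- \frac{54}{5} \approx -10.8$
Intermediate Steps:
$N = - \frac{3}{5}$ ($N = \left(-6\right) \frac{1}{10} = - \frac{3}{5} \approx -0.6$)
$f{\left(R \right)} = - \frac{3}{5}$
$F{\left(K,E \right)} = -36 + 9 K$
$f{\left(-9 \right)} F{\left(6,-3 \right)} = - \frac{3 \left(-36 + 9 \cdot 6\right)}{5} = - \frac{3 \left(-36 + 54\right)}{5} = \left(- \frac{3}{5}\right) 18 = - \frac{54}{5}$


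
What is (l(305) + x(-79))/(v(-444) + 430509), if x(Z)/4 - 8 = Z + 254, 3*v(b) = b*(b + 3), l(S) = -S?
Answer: 427/495777 ≈ 0.00086127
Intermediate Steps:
v(b) = b*(3 + b)/3 (v(b) = (b*(b + 3))/3 = (b*(3 + b))/3 = b*(3 + b)/3)
x(Z) = 1048 + 4*Z (x(Z) = 32 + 4*(Z + 254) = 32 + 4*(254 + Z) = 32 + (1016 + 4*Z) = 1048 + 4*Z)
(l(305) + x(-79))/(v(-444) + 430509) = (-1*305 + (1048 + 4*(-79)))/((⅓)*(-444)*(3 - 444) + 430509) = (-305 + (1048 - 316))/((⅓)*(-444)*(-441) + 430509) = (-305 + 732)/(65268 + 430509) = 427/495777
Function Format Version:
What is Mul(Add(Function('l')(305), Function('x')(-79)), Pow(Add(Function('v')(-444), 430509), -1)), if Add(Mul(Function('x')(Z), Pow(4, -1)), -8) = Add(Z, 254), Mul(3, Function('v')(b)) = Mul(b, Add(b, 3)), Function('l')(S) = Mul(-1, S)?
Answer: Rational(427, 495777) ≈ 0.00086127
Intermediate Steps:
Function('v')(b) = Mul(Rational(1, 3), b, Add(3, b)) (Function('v')(b) = Mul(Rational(1, 3), Mul(b, Add(b, 3))) = Mul(Rational(1, 3), Mul(b, Add(3, b))) = Mul(Rational(1, 3), b, Add(3, b)))
Function('x')(Z) = Add(1048, Mul(4, Z)) (Function('x')(Z) = Add(32, Mul(4, Add(Z, 254))) = Add(32, Mul(4, Add(254, Z))) = Add(32, Add(1016, Mul(4, Z))) = Add(1048, Mul(4, Z)))
Mul(Add(Function('l')(305), Function('x')(-79)), Pow(Add(Function('v')(-444), 430509), -1)) = Mul(Add(Mul(-1, 305), Add(1048, Mul(4, -79))), Pow(Add(Mul(Rational(1, 3), -444, Add(3, -444)), 430509), -1)) = Mul(Add(-305, Add(1048, -316)), Pow(Add(Mul(Rational(1, 3), -444, -441), 430509), -1)) = Mul(Add(-305, 732), Pow(Add(65268, 430509), -1)) = Mul(427, Pow(495777, -1)) = Mul(427, Rational(1, 495777)) = Rational(427, 495777)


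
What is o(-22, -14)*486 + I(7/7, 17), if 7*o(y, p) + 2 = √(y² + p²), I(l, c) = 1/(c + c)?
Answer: -33041/238 + 972*√170/7 ≈ 1671.6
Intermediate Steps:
I(l, c) = 1/(2*c)
o(y, p) = -2/7 + √(p² + y²)/7 (o(y, p) = -2/7 + √(y² + p²)/7 = -2/7 + √(p² + y²)/7)
o(-22, -14)*486 + I(7/7, 17) = (-2/7 + √((-14)² + (-22)²)/7)*486 + (½)/17 = (-2/7 + √(196 + 484)/7)*486 + (½)*(1/17) = (-2/7 + √680/7)*486 + 1/34 = (-2/7 + (2*√170)/7)*486 + 1/34 = (-2/7 + 2*√170/7)*486 + 1/34 = (-972/7 + 972*√170/7) + 1/34 = -33041/238 + 972*√170/7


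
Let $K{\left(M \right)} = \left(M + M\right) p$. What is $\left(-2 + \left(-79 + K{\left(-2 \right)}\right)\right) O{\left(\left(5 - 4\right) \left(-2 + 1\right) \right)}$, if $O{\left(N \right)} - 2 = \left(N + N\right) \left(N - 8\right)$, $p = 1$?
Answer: $-1700$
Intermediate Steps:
$K{\left(M \right)} = 2 M$ ($K{\left(M \right)} = \left(M + M\right) 1 = 2 M 1 = 2 M$)
$O{\left(N \right)} = 2 + 2 N \left(-8 + N\right)$ ($O{\left(N \right)} = 2 + \left(N + N\right) \left(N - 8\right) = 2 + 2 N \left(-8 + N\right)$)
$\left(-2 + \left(-79 + K{\left(-2 \right)}\right)\right) O{\left(\left(5 - 4\right) \left(-2 + 1\right) \right)} = \left(-2 + \left(-79 + 2 \left(-2\right)\right)\right) \left(2 - 16 \left(5 - 4\right) \left(-2 + 1\right) + 2 \left(\left(5 - 4\right) \left(-2 + 1\right)\right)^{2}\right) = \left(-2 - 83\right) \left(2 - 16 \cdot 1 \left(-1\right) + 2 \left(1 \left(-1\right)\right)^{2}\right) = \left(-2 - 83\right) \left(2 - -16 + 2 \left(-1\right)^{2}\right) = - 85 \left(2 + 16 + 2 \cdot 1\right) = - 85 \left(2 + 16 + 2\right) = \left(-85\right) 20 = -1700$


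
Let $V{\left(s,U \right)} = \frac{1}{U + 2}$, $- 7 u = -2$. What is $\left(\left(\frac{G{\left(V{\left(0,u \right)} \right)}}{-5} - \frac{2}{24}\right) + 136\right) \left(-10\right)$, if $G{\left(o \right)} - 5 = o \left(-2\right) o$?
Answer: $- \frac{259187}{192} \approx -1349.9$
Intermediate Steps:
$u = \frac{2}{7}$ ($u = \left(- \frac{1}{7}\right) \left(-2\right) = \frac{2}{7} \approx 0.28571$)
$V{\left(s,U \right)} = \frac{1}{2 + U}$
$G{\left(o \right)} = 5 - 2 o^{2}$ ($G{\left(o \right)} = 5 + o \left(-2\right) o = 5 + - 2 o o = 5 - 2 o^{2}$)
$\left(\left(\frac{G{\left(V{\left(0,u \right)} \right)}}{-5} - \frac{2}{24}\right) + 136\right) \left(-10\right) = \left(\left(\frac{5 - 2 \left(\frac{1}{2 + \frac{2}{7}}\right)^{2}}{-5} - \frac{2}{24}\right) + 136\right) \left(-10\right) = \left(\left(\left(5 - 2 \left(\frac{1}{\frac{16}{7}}\right)^{2}\right) \left(- \frac{1}{5}\right) - \frac{1}{12}\right) + 136\right) \left(-10\right) = \left(\left(\left(5 - 2 \left(\frac{7}{16}\right)^{2}\right) \left(- \frac{1}{5}\right) - \frac{1}{12}\right) + 136\right) \left(-10\right) = \left(\left(\left(5 - \frac{49}{128}\right) \left(- \frac{1}{5}\right) - \frac{1}{12}\right) + 136\right) \left(-10\right) = \left(\left(\frac{591}{128} \left(- \frac{1}{5}\right) - \frac{1}{12}\right) + 136\right) \left(-10\right) = \left(\left(- \frac{591}{640} - \frac{1}{12}\right) + 136\right) \left(-10\right) = \left(- \frac{1933}{1920} + 136\right) \left(-10\right) = \frac{259187}{1920} \left(-10\right) = - \frac{259187}{192}$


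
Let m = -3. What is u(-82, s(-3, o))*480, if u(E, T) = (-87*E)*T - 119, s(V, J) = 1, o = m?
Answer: 3367200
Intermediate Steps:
o = -3
u(E, T) = -119 - 87*E*T (u(E, T) = -87*E*T - 119 = -119 - 87*E*T)
u(-82, s(-3, o))*480 = (-119 - 87*(-82)*1)*480 = (-119 + 7134)*480 = 7015*480 = 3367200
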